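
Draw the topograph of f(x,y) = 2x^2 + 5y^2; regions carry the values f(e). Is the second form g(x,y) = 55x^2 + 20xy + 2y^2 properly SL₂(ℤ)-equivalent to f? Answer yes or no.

D₁ = -40, D₂ = -40
f: reduced (well bottom): (2,0,5) with a≤c, −a<b≤a
g: flip: (55,20,2)→(2,-20,55)
g: translate: b→0 (≡-20 mod 4), so (2,-20,55)→(2,0,5)
g: reduced (well bottom): (2,0,5) with a≤c, −a<b≤a
reduced forms (2, 0, 5) vs (2, 0, 5) ⇒ equivalent

yes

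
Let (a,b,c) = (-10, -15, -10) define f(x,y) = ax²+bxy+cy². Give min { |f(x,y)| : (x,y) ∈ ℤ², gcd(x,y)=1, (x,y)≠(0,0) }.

translate: b→-5 (≡15 mod 20), so (10,15,10)→(10,-5,5)
flip: (10,-5,5)→(5,5,10)
reduced (well bottom): (5,5,10) with a≤c, −a<b≤a
well minimum |f| = |-5| = 5 (negative-definite)

5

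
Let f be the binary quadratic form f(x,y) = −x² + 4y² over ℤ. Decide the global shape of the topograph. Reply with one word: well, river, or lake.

D = b²−4ac = 0² − 4·(-1)·4 = 16
D = 4² is a perfect square ⇒ form factors over ℤ ⇒ lakes

lake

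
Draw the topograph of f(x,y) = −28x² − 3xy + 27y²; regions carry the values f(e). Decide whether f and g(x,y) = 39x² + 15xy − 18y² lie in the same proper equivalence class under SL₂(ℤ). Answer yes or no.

D₁ = 3033, D₂ = 3033
river cycle of f (length 38): (27, 3, -28), (-28, 53, 2), (2, 55, -1), (-1, 55, 2), (2, 53, -28), (-28, 3, 27), (27, 51, -4), (-4, 53, 14), (14, 31, -37), (-37, 43, 8), … (28 more)
river cycle of g (length 42): (-18, 21, 36), (36, 51, -3), (-3, 51, 36), (36, 21, -18), (-18, 51, 6), (6, 45, -42), (-42, 39, 9), (9, 51, -12), (-12, 45, 21), (21, 39, -18), … (32 more)
cycles differ ⇒ inequivalent

no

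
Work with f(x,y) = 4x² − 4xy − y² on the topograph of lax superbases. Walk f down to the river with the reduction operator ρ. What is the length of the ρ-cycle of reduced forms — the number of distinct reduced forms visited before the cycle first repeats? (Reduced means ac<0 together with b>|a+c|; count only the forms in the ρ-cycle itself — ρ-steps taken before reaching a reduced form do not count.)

D = 32, ⌊√D⌋ = 5
descent: ρ → (-1,4,4)  [lands on river]
river: ρ → (4,4,-1)
ρ-cycle length = 2 (tail of 1 descent step not counted)

2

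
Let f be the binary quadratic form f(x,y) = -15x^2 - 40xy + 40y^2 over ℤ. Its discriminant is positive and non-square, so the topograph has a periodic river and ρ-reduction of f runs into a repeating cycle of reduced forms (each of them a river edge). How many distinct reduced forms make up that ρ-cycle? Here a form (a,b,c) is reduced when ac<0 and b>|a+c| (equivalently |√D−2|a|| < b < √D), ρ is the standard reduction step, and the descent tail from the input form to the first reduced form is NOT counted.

D = 4000, ⌊√D⌋ = 63
descent: ρ → (40,40,-15)  [lands on river]
river: ρ → (-15,50,25)
river: ρ → (25,50,-15)
river: ρ → (-15,40,40)
ρ-cycle length = 4 (tail of 1 descent step not counted)

4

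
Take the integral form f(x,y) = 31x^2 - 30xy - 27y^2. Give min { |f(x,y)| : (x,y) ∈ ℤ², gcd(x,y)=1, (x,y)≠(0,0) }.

descent: ρ → (-27,30,31)  [lands on river]
river: ρ → (31,32,-26)
river: ρ → (-26,20,37)
river: ρ → (37,54,-9)
river: ρ → (-9,54,37)
river: ρ → (37,20,-26)
river: ρ → (-26,32,31)
river: ρ → (31,30,-27)
river: ρ → (-27,24,34)
river: ρ → (34,44,-17)
river: ρ → (-17,58,13)
river: ρ → (13,46,-41)
river: ρ → (-41,36,18)
river: ρ → (18,36,-41)
river: ρ → (-41,46,13)
river: ρ → (13,58,-17)
river: ρ → (-17,44,34)
river: ρ → (34,24,-27)
closes: descent 1, river 18
min |a| on river = 9

9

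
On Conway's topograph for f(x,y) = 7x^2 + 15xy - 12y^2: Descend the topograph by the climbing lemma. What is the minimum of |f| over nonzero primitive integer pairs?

river: ρ → (-12,9,10)
river: ρ → (10,11,-11)
river: ρ → (-11,11,10)
river: ρ → (10,9,-12)
river: ρ → (-12,15,7)
river: ρ → (7,13,-14)
river: ρ → (-14,15,6)
river: ρ → (6,21,-5)
river: ρ → (-5,19,10)
river: ρ → (10,21,-3)
river: ρ → (-3,21,10)
river: ρ → (10,19,-5)
river: ρ → (-5,21,6)
river: ρ → (6,15,-14)
river: ρ → (-14,13,7)
river: ρ → (7,15,-12)
closes: descent 0, river 16
min |a| on river = 3

3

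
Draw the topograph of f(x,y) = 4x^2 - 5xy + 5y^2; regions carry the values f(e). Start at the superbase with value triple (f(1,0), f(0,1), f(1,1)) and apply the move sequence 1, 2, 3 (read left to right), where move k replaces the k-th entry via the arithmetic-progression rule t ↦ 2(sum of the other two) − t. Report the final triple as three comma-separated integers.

start (4,5,4) = (f(1,0),f(0,1),f(1,1))
replace slot 1: 2·(5+4) − 4 = 14 → (14,5,4)
replace slot 2: 2·(14+4) − 5 = 31 → (14,31,4)
replace slot 3: 2·(14+31) − 4 = 86 → (14,31,86)

14,31,86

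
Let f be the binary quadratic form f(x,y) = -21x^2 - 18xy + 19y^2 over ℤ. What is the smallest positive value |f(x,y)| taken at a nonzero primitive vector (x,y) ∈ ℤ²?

descent: ρ → (19,18,-21)  [lands on river]
river: ρ → (-21,24,16)
river: ρ → (16,40,-5)
river: ρ → (-5,40,16)
river: ρ → (16,24,-21)
river: ρ → (-21,18,19)
river: ρ → (19,20,-20)
river: ρ → (-20,20,19)
closes: descent 1, river 8
min |a| on river = 5

5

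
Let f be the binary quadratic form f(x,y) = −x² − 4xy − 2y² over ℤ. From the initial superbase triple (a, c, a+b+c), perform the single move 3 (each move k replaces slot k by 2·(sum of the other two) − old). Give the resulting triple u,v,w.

start (-1,-2,-7) = (f(1,0),f(0,1),f(1,1))
replace slot 3: 2·((-1)+(-2)) − (-7) = 1 → (-1,-2,1)

-1,-2,1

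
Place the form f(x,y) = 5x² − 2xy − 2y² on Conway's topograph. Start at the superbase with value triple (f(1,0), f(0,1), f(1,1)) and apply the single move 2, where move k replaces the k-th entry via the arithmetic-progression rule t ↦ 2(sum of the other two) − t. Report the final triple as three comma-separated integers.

start (5,-2,1) = (f(1,0),f(0,1),f(1,1))
replace slot 2: 2·(5+1) − (-2) = 14 → (5,14,1)

5,14,1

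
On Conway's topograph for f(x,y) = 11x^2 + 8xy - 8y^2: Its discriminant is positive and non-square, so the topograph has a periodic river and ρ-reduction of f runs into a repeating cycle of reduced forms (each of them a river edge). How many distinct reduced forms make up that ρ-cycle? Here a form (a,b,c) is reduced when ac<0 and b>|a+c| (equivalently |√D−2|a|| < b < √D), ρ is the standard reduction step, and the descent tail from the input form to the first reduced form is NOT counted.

D = 416, ⌊√D⌋ = 20
river: ρ → (-8,8,11)
river: ρ → (11,14,-5)
river: ρ → (-5,16,8)
river: ρ → (8,16,-5)
river: ρ → (-5,14,11)
river: ρ → (11,8,-8)
ρ-cycle length = 6 (tail of 0 descent steps not counted)

6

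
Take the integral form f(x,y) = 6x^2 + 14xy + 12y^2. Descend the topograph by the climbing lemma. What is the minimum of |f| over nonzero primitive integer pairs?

translate: b→2 (≡14 mod 12), so (6,14,12)→(6,2,4)
flip: (6,2,4)→(4,-2,6)
reduced (well bottom): (4,-2,6) with a≤c, −a<b≤a
well minimum = a = 4

4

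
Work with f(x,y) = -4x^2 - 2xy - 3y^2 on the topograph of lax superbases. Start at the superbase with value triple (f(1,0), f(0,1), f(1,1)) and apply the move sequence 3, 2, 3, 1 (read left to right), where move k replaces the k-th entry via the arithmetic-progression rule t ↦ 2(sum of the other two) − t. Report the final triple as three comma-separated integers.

start (-4,-3,-9) = (f(1,0),f(0,1),f(1,1))
replace slot 3: 2·((-4)+(-3)) − (-9) = -5 → (-4,-3,-5)
replace slot 2: 2·((-4)+(-5)) − (-3) = -15 → (-4,-15,-5)
replace slot 3: 2·((-4)+(-15)) − (-5) = -33 → (-4,-15,-33)
replace slot 1: 2·((-15)+(-33)) − (-4) = -92 → (-92,-15,-33)

-92,-15,-33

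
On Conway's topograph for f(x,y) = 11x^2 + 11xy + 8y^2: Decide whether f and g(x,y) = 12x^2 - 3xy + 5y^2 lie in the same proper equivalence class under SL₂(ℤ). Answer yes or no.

D₁ = -231, D₂ = -231
f: flip: (11,11,8)→(8,-11,11)
f: translate: b→5 (≡-11 mod 16), so (8,-11,11)→(8,5,8)
f: reduced (well bottom): (8,5,8) with a≤c, −a<b≤a
g: flip: (12,-3,5)→(5,3,12)
g: reduced (well bottom): (5,3,12) with a≤c, −a<b≤a
reduced forms (8, 5, 8) vs (5, 3, 12) ⇒ inequivalent

no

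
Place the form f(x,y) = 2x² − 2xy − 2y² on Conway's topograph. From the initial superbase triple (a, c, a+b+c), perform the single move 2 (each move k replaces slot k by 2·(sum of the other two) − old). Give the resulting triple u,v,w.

start (2,-2,-2) = (f(1,0),f(0,1),f(1,1))
replace slot 2: 2·(2+(-2)) − (-2) = 2 → (2,2,-2)

2,2,-2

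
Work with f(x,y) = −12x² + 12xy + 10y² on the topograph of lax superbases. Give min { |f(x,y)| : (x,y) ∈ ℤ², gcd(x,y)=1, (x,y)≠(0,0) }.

river: ρ → (10,8,-14)
river: ρ → (-14,20,4)
river: ρ → (4,20,-14)
river: ρ → (-14,8,10)
river: ρ → (10,12,-12)
river: ρ → (-12,12,10)
closes: descent 0, river 6
min |a| on river = 4

4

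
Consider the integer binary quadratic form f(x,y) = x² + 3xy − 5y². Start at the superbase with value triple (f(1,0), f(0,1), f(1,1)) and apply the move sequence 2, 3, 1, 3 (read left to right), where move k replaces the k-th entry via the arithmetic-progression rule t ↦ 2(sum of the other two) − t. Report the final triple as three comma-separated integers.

start (1,-5,-1) = (f(1,0),f(0,1),f(1,1))
replace slot 2: 2·(1+(-1)) − (-5) = 5 → (1,5,-1)
replace slot 3: 2·(1+5) − (-1) = 13 → (1,5,13)
replace slot 1: 2·(5+13) − 1 = 35 → (35,5,13)
replace slot 3: 2·(35+5) − 13 = 67 → (35,5,67)

35,5,67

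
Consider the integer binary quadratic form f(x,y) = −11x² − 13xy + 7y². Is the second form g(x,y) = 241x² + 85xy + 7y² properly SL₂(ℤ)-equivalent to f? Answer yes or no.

D₁ = 477, D₂ = 477
river cycle of f (length 8): (7, 13, -11), (-11, 9, 9), (9, 9, -11), (-11, 13, 7), (7, 15, -9), (-9, 21, 1), (1, 21, -9), (-9, 15, 7)
river cycle of g (length 8): (7, 13, -11), (-11, 9, 9), (9, 9, -11), (-11, 13, 7), (7, 15, -9), (-9, 21, 1), (1, 21, -9), (-9, 15, 7)
cycles coincide ⇒ equivalent

yes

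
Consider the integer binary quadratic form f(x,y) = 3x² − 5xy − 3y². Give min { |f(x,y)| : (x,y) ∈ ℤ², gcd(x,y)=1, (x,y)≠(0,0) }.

descent: ρ → (-3,5,3)  [lands on river]
river: ρ → (3,7,-1)
river: ρ → (-1,7,3)
river: ρ → (3,5,-3)
river: ρ → (-3,7,1)
river: ρ → (1,7,-3)
closes: descent 1, river 6
min |a| on river = 1

1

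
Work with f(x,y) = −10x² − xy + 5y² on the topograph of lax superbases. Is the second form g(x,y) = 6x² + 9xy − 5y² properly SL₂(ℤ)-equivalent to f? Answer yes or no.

D₁ = 201, D₂ = 201
river cycle of f (length 14): (5, 11, -4), (-4, 13, 2), (2, 11, -10), (-10, 9, 3), (3, 9, -10), (-10, 11, 2), (2, 13, -4), (-4, 11, 5), (5, 9, -6), (-6, 3, 8), … (4 more)
river cycle of g (length 14): (-5, 11, 4), (4, 13, -2), (-2, 11, 10), (10, 9, -3), (-3, 9, 10), (10, 11, -2), (-2, 13, 4), (4, 11, -5), (-5, 9, 6), (6, 3, -8), … (4 more)
cycles differ ⇒ inequivalent

no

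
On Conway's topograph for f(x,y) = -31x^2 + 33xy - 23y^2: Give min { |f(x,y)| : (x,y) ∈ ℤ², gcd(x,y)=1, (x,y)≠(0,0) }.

translate: b→29 (≡-33 mod 62), so (31,-33,23)→(31,29,21)
flip: (31,29,21)→(21,-29,31)
translate: b→13 (≡-29 mod 42), so (21,-29,31)→(21,13,23)
reduced (well bottom): (21,13,23) with a≤c, −a<b≤a
well minimum |f| = |-21| = 21 (negative-definite)

21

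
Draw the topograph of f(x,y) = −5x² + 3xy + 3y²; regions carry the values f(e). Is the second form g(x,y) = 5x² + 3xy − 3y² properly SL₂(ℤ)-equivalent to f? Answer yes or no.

D₁ = 69, D₂ = 69
river cycle of f (length 4): (3, 3, -5), (-5, 7, 1), (1, 7, -5), (-5, 3, 3)
river cycle of g (length 4): (-3, 3, 5), (5, 7, -1), (-1, 7, 5), (5, 3, -3)
cycles differ ⇒ inequivalent

no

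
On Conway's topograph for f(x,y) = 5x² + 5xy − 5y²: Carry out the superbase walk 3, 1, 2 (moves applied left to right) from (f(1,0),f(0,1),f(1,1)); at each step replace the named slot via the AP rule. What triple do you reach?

start (5,-5,5) = (f(1,0),f(0,1),f(1,1))
replace slot 3: 2·(5+(-5)) − 5 = -5 → (5,-5,-5)
replace slot 1: 2·((-5)+(-5)) − 5 = -25 → (-25,-5,-5)
replace slot 2: 2·((-25)+(-5)) − (-5) = -55 → (-25,-55,-5)

-25,-55,-5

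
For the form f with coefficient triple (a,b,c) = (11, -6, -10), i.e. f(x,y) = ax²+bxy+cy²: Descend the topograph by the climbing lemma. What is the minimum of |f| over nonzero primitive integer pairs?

descent: ρ → (-10,6,11)  [lands on river]
river: ρ → (11,16,-5)
river: ρ → (-5,14,14)
river: ρ → (14,14,-5)
river: ρ → (-5,16,11)
river: ρ → (11,6,-10)
river: ρ → (-10,14,7)
river: ρ → (7,14,-10)
closes: descent 1, river 8
min |a| on river = 5

5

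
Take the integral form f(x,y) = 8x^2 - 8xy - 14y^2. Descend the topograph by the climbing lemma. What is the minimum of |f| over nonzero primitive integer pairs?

descent: ρ → (-14,8,8)  [lands on river]
river: ρ → (8,8,-14)
river: ρ → (-14,20,2)
river: ρ → (2,20,-14)
closes: descent 1, river 4
min |a| on river = 2

2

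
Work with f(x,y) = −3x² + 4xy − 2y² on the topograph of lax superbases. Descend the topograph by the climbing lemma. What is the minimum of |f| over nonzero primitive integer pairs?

translate: b→2 (≡-4 mod 6), so (3,-4,2)→(3,2,1)
flip: (3,2,1)→(1,-2,3)
translate: b→0 (≡-2 mod 2), so (1,-2,3)→(1,0,2)
reduced (well bottom): (1,0,2) with a≤c, −a<b≤a
well minimum |f| = |-1| = 1 (negative-definite)

1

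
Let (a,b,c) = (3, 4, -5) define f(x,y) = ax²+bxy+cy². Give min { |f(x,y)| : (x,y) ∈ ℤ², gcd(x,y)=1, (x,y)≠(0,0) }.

river: ρ → (-5,6,2)
river: ρ → (2,6,-5)
river: ρ → (-5,4,3)
river: ρ → (3,8,-1)
river: ρ → (-1,8,3)
river: ρ → (3,4,-5)
closes: descent 0, river 6
min |a| on river = 1

1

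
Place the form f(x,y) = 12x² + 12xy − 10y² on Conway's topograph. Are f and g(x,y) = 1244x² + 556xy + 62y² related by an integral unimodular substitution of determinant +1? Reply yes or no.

D₁ = 624, D₂ = 624
river cycle of f (length 6): (-10, 8, 14), (14, 20, -4), (-4, 20, 14), (14, 8, -10), (-10, 12, 12), (12, 12, -10)
river cycle of g (length 6): (12, 12, -10), (-10, 8, 14), (14, 20, -4), (-4, 20, 14), (14, 8, -10), (-10, 12, 12)
cycles coincide ⇒ equivalent

yes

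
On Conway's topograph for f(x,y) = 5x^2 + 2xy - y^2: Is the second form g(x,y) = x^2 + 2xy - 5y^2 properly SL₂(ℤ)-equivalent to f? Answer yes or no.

D₁ = 24, D₂ = 24
river cycle of f (length 2): (-1, 4, 2), (2, 4, -1)
river cycle of g (length 2): (1, 4, -2), (-2, 4, 1)
cycles differ ⇒ inequivalent

no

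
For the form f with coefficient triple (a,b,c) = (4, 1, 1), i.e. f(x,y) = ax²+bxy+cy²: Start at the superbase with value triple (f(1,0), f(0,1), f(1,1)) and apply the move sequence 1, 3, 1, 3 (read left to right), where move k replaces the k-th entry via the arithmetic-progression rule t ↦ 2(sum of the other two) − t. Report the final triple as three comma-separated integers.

start (4,1,6) = (f(1,0),f(0,1),f(1,1))
replace slot 1: 2·(1+6) − 4 = 10 → (10,1,6)
replace slot 3: 2·(10+1) − 6 = 16 → (10,1,16)
replace slot 1: 2·(1+16) − 10 = 24 → (24,1,16)
replace slot 3: 2·(24+1) − 16 = 34 → (24,1,34)

24,1,34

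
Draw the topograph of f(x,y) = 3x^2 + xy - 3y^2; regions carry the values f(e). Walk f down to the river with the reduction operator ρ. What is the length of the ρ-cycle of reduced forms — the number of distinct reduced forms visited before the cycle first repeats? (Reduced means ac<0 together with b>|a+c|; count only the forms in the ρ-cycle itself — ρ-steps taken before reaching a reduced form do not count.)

D = 37, ⌊√D⌋ = 6
river: ρ → (-3,5,1)
river: ρ → (1,5,-3)
river: ρ → (-3,1,3)
river: ρ → (3,5,-1)
river: ρ → (-1,5,3)
river: ρ → (3,1,-3)
ρ-cycle length = 6 (tail of 0 descent steps not counted)

6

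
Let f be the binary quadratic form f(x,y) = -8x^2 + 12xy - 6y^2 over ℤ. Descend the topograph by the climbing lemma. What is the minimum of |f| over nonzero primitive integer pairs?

translate: b→4 (≡-12 mod 16), so (8,-12,6)→(8,4,2)
flip: (8,4,2)→(2,-4,8)
translate: b→0 (≡-4 mod 4), so (2,-4,8)→(2,0,6)
reduced (well bottom): (2,0,6) with a≤c, −a<b≤a
well minimum |f| = |-2| = 2 (negative-definite)

2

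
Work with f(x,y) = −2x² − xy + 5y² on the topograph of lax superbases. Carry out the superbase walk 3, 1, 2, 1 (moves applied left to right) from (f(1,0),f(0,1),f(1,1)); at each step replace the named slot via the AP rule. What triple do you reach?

start (-2,5,2) = (f(1,0),f(0,1),f(1,1))
replace slot 3: 2·((-2)+5) − 2 = 4 → (-2,5,4)
replace slot 1: 2·(5+4) − (-2) = 20 → (20,5,4)
replace slot 2: 2·(20+4) − 5 = 43 → (20,43,4)
replace slot 1: 2·(43+4) − 20 = 74 → (74,43,4)

74,43,4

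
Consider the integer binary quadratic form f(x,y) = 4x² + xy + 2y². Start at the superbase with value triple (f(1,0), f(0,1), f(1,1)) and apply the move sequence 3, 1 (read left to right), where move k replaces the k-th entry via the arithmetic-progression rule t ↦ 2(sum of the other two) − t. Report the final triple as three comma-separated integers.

start (4,2,7) = (f(1,0),f(0,1),f(1,1))
replace slot 3: 2·(4+2) − 7 = 5 → (4,2,5)
replace slot 1: 2·(2+5) − 4 = 10 → (10,2,5)

10,2,5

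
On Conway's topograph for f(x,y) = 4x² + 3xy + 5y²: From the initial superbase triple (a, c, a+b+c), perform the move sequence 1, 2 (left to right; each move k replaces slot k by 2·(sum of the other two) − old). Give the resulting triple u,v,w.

start (4,5,12) = (f(1,0),f(0,1),f(1,1))
replace slot 1: 2·(5+12) − 4 = 30 → (30,5,12)
replace slot 2: 2·(30+12) − 5 = 79 → (30,79,12)

30,79,12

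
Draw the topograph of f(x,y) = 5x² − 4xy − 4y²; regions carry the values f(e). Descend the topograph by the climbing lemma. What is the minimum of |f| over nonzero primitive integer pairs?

descent: ρ → (-4,4,5)  [lands on river]
river: ρ → (5,6,-3)
river: ρ → (-3,6,5)
river: ρ → (5,4,-4)
closes: descent 1, river 4
min |a| on river = 3

3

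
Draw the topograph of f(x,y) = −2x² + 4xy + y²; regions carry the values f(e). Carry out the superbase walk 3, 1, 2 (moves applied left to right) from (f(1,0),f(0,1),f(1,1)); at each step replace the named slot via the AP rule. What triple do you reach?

start (-2,1,3) = (f(1,0),f(0,1),f(1,1))
replace slot 3: 2·((-2)+1) − 3 = -5 → (-2,1,-5)
replace slot 1: 2·(1+(-5)) − (-2) = -6 → (-6,1,-5)
replace slot 2: 2·((-6)+(-5)) − 1 = -23 → (-6,-23,-5)

-6,-23,-5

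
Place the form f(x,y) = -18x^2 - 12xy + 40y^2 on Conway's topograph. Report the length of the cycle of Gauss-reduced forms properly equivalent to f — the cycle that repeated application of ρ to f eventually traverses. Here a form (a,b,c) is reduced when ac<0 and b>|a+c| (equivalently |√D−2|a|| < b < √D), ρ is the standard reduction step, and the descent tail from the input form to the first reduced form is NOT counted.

D = 3024, ⌊√D⌋ = 54
descent: ρ → (40,12,-18)
descent: ρ → (-18,24,34)  [lands on river]
river: ρ → (34,44,-8)
river: ρ → (-8,52,10)
river: ρ → (10,48,-18)
ρ-cycle length = 4 (tail of 2 descent steps not counted)

4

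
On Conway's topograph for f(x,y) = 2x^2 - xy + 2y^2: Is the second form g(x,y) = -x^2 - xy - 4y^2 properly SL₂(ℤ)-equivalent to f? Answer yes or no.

D₁ = -15, D₂ = -15
f: flip: (2,-1,2)→(2,1,2)
f: reduced (well bottom): (2,1,2) with a≤c, −a<b≤a
g is negative-definite; reduce −g:
−g: reduced (well bottom): (1,1,4) with a≤c, −a<b≤a
flip sign back: reduced form of g is (-1,-1,-4)
reduced forms (2, 1, 2) vs (-1, -1, -4) ⇒ inequivalent

no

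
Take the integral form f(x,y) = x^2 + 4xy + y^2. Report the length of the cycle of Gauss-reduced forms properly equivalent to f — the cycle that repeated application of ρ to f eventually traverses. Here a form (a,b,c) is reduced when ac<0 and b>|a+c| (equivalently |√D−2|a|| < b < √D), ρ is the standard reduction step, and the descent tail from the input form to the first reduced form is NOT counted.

D = 12, ⌊√D⌋ = 3
descent: ρ → (1,2,-2)  [lands on river]
river: ρ → (-2,2,1)
ρ-cycle length = 2 (tail of 1 descent step not counted)

2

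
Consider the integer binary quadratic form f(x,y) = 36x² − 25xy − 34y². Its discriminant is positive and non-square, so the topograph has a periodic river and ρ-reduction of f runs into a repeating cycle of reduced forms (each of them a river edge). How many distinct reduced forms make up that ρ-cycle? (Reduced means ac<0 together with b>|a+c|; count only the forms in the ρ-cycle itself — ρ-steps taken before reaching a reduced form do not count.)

D = 5521, ⌊√D⌋ = 74
descent: ρ → (-34,25,36)  [lands on river]
river: ρ → (36,47,-23)
river: ρ → (-23,45,38)
river: ρ → (38,31,-30)
river: ρ → (-30,29,39)
river: ρ → (39,49,-20)
river: ρ → (-20,71,6)
river: ρ → (6,73,-8)
river: ρ → (-8,71,15)
river: ρ → (15,49,-52)
river: ρ → (-52,55,12)
river: ρ → (12,65,-27)
river: ρ → (-27,43,34)
river: ρ → (34,25,-36)
river: ρ → (-36,47,23)
river: ρ → (23,45,-38)
river: ρ → (-38,31,30)
river: ρ → (30,29,-39)
river: ρ → (-39,49,20)
river: ρ → (20,71,-6)
river: ρ → (-6,73,8)
river: ρ → (8,71,-15)
river: ρ → (-15,49,52)
river: ρ → (52,55,-12)
river: ρ → (-12,65,27)
river: ρ → (27,43,-34)
ρ-cycle length = 26 (tail of 1 descent step not counted)

26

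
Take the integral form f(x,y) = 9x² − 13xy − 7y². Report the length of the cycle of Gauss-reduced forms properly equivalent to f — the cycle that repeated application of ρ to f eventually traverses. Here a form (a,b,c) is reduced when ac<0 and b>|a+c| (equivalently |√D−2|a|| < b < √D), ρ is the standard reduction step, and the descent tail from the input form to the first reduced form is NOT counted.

D = 421, ⌊√D⌋ = 20
descent: ρ → (-7,13,9)  [lands on river]
river: ρ → (9,5,-11)
river: ρ → (-11,17,3)
river: ρ → (3,19,-5)
river: ρ → (-5,11,15)
river: ρ → (15,19,-1)
river: ρ → (-1,19,15)
river: ρ → (15,11,-5)
river: ρ → (-5,19,3)
river: ρ → (3,17,-11)
river: ρ → (-11,5,9)
river: ρ → (9,13,-7)
river: ρ → (-7,15,7)
river: ρ → (7,13,-9)
river: ρ → (-9,5,11)
river: ρ → (11,17,-3)
river: ρ → (-3,19,5)
river: ρ → (5,11,-15)
river: ρ → (-15,19,1)
river: ρ → (1,19,-15)
river: ρ → (-15,11,5)
river: ρ → (5,19,-3)
river: ρ → (-3,17,11)
river: ρ → (11,5,-9)
river: ρ → (-9,13,7)
river: ρ → (7,15,-7)
ρ-cycle length = 26 (tail of 1 descent step not counted)

26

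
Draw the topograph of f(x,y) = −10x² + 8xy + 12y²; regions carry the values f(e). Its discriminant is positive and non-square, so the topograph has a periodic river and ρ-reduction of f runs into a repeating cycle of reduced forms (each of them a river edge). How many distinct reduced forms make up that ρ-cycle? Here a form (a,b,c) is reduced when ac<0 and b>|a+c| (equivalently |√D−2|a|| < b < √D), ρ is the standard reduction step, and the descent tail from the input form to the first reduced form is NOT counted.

D = 544, ⌊√D⌋ = 23
river: ρ → (12,16,-6)
river: ρ → (-6,20,6)
river: ρ → (6,16,-12)
river: ρ → (-12,8,10)
river: ρ → (10,12,-10)
river: ρ → (-10,8,12)
ρ-cycle length = 6 (tail of 0 descent steps not counted)

6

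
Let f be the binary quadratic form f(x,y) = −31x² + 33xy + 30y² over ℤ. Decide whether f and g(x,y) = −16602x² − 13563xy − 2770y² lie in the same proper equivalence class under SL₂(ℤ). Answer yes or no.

D₁ = 4809, D₂ = 4809
river cycle of f (length 42): (30, 27, -34), (-34, 41, 23), (23, 51, -24), (-24, 45, 29), (29, 13, -40), (-40, 67, 2), (2, 69, -6), (-6, 63, 35), (35, 7, -34), (-34, 61, 8), … (32 more)
river cycle of g (length 42): (-28, 35, 32), (32, 29, -31), (-31, 33, 30), (30, 27, -34), (-34, 41, 23), (23, 51, -24), (-24, 45, 29), (29, 13, -40), (-40, 67, 2), (2, 69, -6), … (32 more)
cycles coincide ⇒ equivalent

yes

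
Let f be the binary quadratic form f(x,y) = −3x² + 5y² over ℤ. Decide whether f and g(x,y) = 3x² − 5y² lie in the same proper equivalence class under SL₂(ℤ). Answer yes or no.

D₁ = 60, D₂ = 60
river cycle of f (length 2): (-3, 6, 2), (2, 6, -3)
river cycle of g (length 2): (3, 6, -2), (-2, 6, 3)
cycles differ ⇒ inequivalent

no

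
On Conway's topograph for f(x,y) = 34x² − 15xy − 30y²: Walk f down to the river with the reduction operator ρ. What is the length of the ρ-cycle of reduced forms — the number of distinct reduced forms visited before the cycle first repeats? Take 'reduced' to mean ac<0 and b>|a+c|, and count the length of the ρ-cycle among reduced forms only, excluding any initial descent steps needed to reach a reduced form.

D = 4305, ⌊√D⌋ = 65
descent: ρ → (-30,15,34)  [lands on river]
river: ρ → (34,53,-11)
river: ρ → (-11,57,24)
river: ρ → (24,39,-29)
river: ρ → (-29,19,34)
river: ρ → (34,49,-14)
river: ρ → (-14,63,6)
river: ρ → (6,57,-44)
river: ρ → (-44,31,19)
river: ρ → (19,45,-30)
ρ-cycle length = 10 (tail of 1 descent step not counted)

10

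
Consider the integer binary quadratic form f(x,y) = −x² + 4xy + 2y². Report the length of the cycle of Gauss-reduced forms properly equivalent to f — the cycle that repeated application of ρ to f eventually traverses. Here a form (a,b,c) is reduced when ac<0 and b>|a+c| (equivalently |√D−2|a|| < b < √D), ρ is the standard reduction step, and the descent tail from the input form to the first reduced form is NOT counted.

D = 24, ⌊√D⌋ = 4
river: ρ → (2,4,-1)
river: ρ → (-1,4,2)
ρ-cycle length = 2 (tail of 0 descent steps not counted)

2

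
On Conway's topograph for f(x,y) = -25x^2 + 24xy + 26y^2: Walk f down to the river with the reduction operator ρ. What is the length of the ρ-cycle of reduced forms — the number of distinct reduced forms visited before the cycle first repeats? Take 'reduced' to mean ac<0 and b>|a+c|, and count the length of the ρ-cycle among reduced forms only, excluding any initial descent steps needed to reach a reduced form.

D = 3176, ⌊√D⌋ = 56
river: ρ → (26,28,-23)
river: ρ → (-23,18,31)
river: ρ → (31,44,-10)
river: ρ → (-10,56,1)
river: ρ → (1,56,-10)
river: ρ → (-10,44,31)
river: ρ → (31,18,-23)
river: ρ → (-23,28,26)
river: ρ → (26,24,-25)
river: ρ → (-25,26,25)
river: ρ → (25,24,-26)
river: ρ → (-26,28,23)
river: ρ → (23,18,-31)
river: ρ → (-31,44,10)
river: ρ → (10,56,-1)
river: ρ → (-1,56,10)
river: ρ → (10,44,-31)
river: ρ → (-31,18,23)
river: ρ → (23,28,-26)
river: ρ → (-26,24,25)
river: ρ → (25,26,-25)
river: ρ → (-25,24,26)
ρ-cycle length = 22 (tail of 0 descent steps not counted)

22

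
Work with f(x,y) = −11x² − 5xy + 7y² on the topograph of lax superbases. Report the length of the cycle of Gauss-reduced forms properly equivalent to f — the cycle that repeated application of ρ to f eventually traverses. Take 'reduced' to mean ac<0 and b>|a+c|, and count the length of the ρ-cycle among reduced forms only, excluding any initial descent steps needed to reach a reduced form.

D = 333, ⌊√D⌋ = 18
descent: ρ → (7,5,-11)  [lands on river]
river: ρ → (-11,17,1)
river: ρ → (1,17,-11)
river: ρ → (-11,5,7)
river: ρ → (7,9,-9)
river: ρ → (-9,9,7)
ρ-cycle length = 6 (tail of 1 descent step not counted)

6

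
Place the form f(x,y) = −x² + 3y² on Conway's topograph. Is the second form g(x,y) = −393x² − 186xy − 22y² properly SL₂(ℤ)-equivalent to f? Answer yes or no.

D₁ = 12, D₂ = 12
river cycle of f (length 2): (-1, 2, 2), (2, 2, -1)
river cycle of g (length 2): (-1, 2, 2), (2, 2, -1)
cycles coincide ⇒ equivalent

yes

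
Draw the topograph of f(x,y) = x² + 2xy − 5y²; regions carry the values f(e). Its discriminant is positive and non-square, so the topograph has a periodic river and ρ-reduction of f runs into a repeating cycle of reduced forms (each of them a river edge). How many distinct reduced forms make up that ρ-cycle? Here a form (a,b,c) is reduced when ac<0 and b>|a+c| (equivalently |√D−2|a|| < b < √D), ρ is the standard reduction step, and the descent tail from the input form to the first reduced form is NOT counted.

D = 24, ⌊√D⌋ = 4
descent: ρ → (-5,-2,1)
descent: ρ → (1,4,-2)  [lands on river]
river: ρ → (-2,4,1)
ρ-cycle length = 2 (tail of 2 descent steps not counted)

2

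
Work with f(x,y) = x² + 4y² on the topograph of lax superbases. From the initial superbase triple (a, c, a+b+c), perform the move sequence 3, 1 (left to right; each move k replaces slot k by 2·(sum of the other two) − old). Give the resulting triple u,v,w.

start (1,4,5) = (f(1,0),f(0,1),f(1,1))
replace slot 3: 2·(1+4) − 5 = 5 → (1,4,5)
replace slot 1: 2·(4+5) − 1 = 17 → (17,4,5)

17,4,5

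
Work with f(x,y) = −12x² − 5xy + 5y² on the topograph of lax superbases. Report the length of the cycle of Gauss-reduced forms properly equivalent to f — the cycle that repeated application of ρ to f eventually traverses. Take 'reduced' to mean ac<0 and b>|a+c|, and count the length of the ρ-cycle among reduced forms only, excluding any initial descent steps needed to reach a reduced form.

D = 265, ⌊√D⌋ = 16
descent: ρ → (5,15,-2)  [lands on river]
river: ρ → (-2,13,12)
river: ρ → (12,11,-3)
river: ρ → (-3,13,8)
river: ρ → (8,3,-8)
river: ρ → (-8,13,3)
river: ρ → (3,11,-12)
river: ρ → (-12,13,2)
river: ρ → (2,15,-5)
river: ρ → (-5,15,2)
river: ρ → (2,13,-12)
river: ρ → (-12,11,3)
river: ρ → (3,13,-8)
river: ρ → (-8,3,8)
river: ρ → (8,13,-3)
river: ρ → (-3,11,12)
river: ρ → (12,13,-2)
river: ρ → (-2,15,5)
ρ-cycle length = 18 (tail of 1 descent step not counted)

18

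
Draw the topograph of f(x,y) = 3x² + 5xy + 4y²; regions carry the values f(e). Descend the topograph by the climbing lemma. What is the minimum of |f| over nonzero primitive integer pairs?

translate: b→-1 (≡5 mod 6), so (3,5,4)→(3,-1,2)
flip: (3,-1,2)→(2,1,3)
reduced (well bottom): (2,1,3) with a≤c, −a<b≤a
well minimum = a = 2

2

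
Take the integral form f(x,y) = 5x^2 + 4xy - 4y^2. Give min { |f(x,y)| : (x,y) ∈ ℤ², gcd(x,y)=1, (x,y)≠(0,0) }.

river: ρ → (-4,4,5)
river: ρ → (5,6,-3)
river: ρ → (-3,6,5)
river: ρ → (5,4,-4)
closes: descent 0, river 4
min |a| on river = 3

3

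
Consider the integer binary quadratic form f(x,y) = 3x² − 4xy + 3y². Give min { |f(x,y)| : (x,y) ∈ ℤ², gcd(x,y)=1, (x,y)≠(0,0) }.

translate: b→2 (≡-4 mod 6), so (3,-4,3)→(3,2,2)
flip: (3,2,2)→(2,-2,3)
translate: b→2 (≡-2 mod 4), so (2,-2,3)→(2,2,3)
reduced (well bottom): (2,2,3) with a≤c, −a<b≤a
well minimum = a = 2

2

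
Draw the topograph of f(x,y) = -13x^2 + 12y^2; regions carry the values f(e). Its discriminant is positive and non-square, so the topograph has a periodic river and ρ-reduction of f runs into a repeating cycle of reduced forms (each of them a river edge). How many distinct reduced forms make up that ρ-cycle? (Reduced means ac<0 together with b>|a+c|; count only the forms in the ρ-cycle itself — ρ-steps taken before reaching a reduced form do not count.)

D = 624, ⌊√D⌋ = 24
descent: ρ → (12,24,-1)  [lands on river]
river: ρ → (-1,24,12)
ρ-cycle length = 2 (tail of 1 descent step not counted)

2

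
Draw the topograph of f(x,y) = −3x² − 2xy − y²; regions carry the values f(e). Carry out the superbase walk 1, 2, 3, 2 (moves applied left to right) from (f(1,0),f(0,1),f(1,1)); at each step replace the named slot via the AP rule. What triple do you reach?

start (-3,-1,-6) = (f(1,0),f(0,1),f(1,1))
replace slot 1: 2·((-1)+(-6)) − (-3) = -11 → (-11,-1,-6)
replace slot 2: 2·((-11)+(-6)) − (-1) = -33 → (-11,-33,-6)
replace slot 3: 2·((-11)+(-33)) − (-6) = -82 → (-11,-33,-82)
replace slot 2: 2·((-11)+(-82)) − (-33) = -153 → (-11,-153,-82)

-11,-153,-82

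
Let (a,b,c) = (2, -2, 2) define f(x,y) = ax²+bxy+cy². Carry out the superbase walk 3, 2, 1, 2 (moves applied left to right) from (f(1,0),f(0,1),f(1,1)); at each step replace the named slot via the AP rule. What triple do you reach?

start (2,2,2) = (f(1,0),f(0,1),f(1,1))
replace slot 3: 2·(2+2) − 2 = 6 → (2,2,6)
replace slot 2: 2·(2+6) − 2 = 14 → (2,14,6)
replace slot 1: 2·(14+6) − 2 = 38 → (38,14,6)
replace slot 2: 2·(38+6) − 14 = 74 → (38,74,6)

38,74,6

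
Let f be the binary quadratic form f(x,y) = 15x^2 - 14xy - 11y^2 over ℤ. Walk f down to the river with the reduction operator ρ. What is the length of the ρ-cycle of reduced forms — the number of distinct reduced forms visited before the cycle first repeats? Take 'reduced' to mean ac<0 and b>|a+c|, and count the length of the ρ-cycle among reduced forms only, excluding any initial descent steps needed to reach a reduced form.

D = 856, ⌊√D⌋ = 29
descent: ρ → (-11,14,15)  [lands on river]
river: ρ → (15,16,-10)
river: ρ → (-10,24,7)
river: ρ → (7,18,-19)
river: ρ → (-19,20,6)
river: ρ → (6,28,-3)
river: ρ → (-3,26,15)
river: ρ → (15,4,-14)
river: ρ → (-14,24,5)
river: ρ → (5,26,-9)
river: ρ → (-9,28,2)
river: ρ → (2,28,-9)
river: ρ → (-9,26,5)
river: ρ → (5,24,-14)
river: ρ → (-14,4,15)
river: ρ → (15,26,-3)
river: ρ → (-3,28,6)
river: ρ → (6,20,-19)
river: ρ → (-19,18,7)
river: ρ → (7,24,-10)
river: ρ → (-10,16,15)
river: ρ → (15,14,-11)
river: ρ → (-11,8,18)
river: ρ → (18,28,-1)
river: ρ → (-1,28,18)
river: ρ → (18,8,-11)
ρ-cycle length = 26 (tail of 1 descent step not counted)

26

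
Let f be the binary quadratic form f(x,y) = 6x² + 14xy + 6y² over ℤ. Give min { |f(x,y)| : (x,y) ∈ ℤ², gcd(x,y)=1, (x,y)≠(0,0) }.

descent: ρ → (6,-2,-2)
descent: ρ → (-2,6,2)  [lands on river]
river: ρ → (2,6,-2)
closes: descent 2, river 2
min |a| on river = 2

2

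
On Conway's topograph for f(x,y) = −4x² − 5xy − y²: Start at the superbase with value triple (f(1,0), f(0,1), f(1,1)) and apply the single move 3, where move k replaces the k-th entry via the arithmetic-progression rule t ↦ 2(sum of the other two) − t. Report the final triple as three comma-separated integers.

start (-4,-1,-10) = (f(1,0),f(0,1),f(1,1))
replace slot 3: 2·((-4)+(-1)) − (-10) = 0 → (-4,-1,0)

-4,-1,0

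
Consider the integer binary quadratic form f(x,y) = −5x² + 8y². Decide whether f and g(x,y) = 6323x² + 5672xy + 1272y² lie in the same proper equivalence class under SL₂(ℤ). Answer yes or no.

D₁ = 160, D₂ = 160
river cycle of f (length 4): (-5, 10, 3), (3, 8, -8), (-8, 8, 3), (3, 10, -5)
river cycle of g (length 4): (-5, 10, 3), (3, 8, -8), (-8, 8, 3), (3, 10, -5)
cycles coincide ⇒ equivalent

yes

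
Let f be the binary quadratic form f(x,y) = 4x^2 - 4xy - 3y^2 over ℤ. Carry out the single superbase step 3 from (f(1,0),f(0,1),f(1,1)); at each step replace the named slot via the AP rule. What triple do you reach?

start (4,-3,-3) = (f(1,0),f(0,1),f(1,1))
replace slot 3: 2·(4+(-3)) − (-3) = 5 → (4,-3,5)

4,-3,5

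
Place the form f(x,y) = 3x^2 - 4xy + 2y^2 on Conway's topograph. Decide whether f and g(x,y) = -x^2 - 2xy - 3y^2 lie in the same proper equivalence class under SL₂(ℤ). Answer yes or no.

D₁ = -8, D₂ = -8
f: translate: b→2 (≡-4 mod 6), so (3,-4,2)→(3,2,1)
f: flip: (3,2,1)→(1,-2,3)
f: translate: b→0 (≡-2 mod 2), so (1,-2,3)→(1,0,2)
f: reduced (well bottom): (1,0,2) with a≤c, −a<b≤a
g is negative-definite; reduce −g:
−g: translate: b→0 (≡2 mod 2), so (1,2,3)→(1,0,2)
−g: reduced (well bottom): (1,0,2) with a≤c, −a<b≤a
flip sign back: reduced form of g is (-1,0,-2)
reduced forms (1, 0, 2) vs (-1, 0, -2) ⇒ inequivalent

no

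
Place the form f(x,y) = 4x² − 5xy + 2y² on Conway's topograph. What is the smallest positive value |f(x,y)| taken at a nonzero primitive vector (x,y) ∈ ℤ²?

translate: b→3 (≡-5 mod 8), so (4,-5,2)→(4,3,1)
flip: (4,3,1)→(1,-3,4)
translate: b→1 (≡-3 mod 2), so (1,-3,4)→(1,1,2)
reduced (well bottom): (1,1,2) with a≤c, −a<b≤a
well minimum = a = 1

1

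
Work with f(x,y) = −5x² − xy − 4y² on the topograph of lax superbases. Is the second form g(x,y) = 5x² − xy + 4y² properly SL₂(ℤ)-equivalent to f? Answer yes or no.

D₁ = -79, D₂ = -79
f is negative-definite; reduce −f:
−f: flip: (5,1,4)→(4,-1,5)
−f: reduced (well bottom): (4,-1,5) with a≤c, −a<b≤a
flip sign back: reduced form of f is (-4,1,-5)
g: flip: (5,-1,4)→(4,1,5)
g: reduced (well bottom): (4,1,5) with a≤c, −a<b≤a
reduced forms (-4, 1, -5) vs (4, 1, 5) ⇒ inequivalent

no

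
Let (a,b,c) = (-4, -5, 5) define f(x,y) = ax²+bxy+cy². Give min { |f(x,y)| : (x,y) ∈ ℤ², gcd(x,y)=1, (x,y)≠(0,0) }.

descent: ρ → (5,5,-4)  [lands on river]
river: ρ → (-4,3,6)
river: ρ → (6,9,-1)
river: ρ → (-1,9,6)
river: ρ → (6,3,-4)
river: ρ → (-4,5,5)
closes: descent 1, river 6
min |a| on river = 1

1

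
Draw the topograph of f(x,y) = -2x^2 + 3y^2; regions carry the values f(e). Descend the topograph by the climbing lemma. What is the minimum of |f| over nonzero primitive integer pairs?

descent: ρ → (3,0,-2)
descent: ρ → (-2,4,1)  [lands on river]
river: ρ → (1,4,-2)
closes: descent 2, river 2
min |a| on river = 1

1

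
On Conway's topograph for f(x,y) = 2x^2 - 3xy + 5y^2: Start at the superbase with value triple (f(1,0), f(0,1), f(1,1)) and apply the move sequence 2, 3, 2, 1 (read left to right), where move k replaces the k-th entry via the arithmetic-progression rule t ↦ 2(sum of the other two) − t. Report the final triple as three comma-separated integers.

start (2,5,4) = (f(1,0),f(0,1),f(1,1))
replace slot 2: 2·(2+4) − 5 = 7 → (2,7,4)
replace slot 3: 2·(2+7) − 4 = 14 → (2,7,14)
replace slot 2: 2·(2+14) − 7 = 25 → (2,25,14)
replace slot 1: 2·(25+14) − 2 = 76 → (76,25,14)

76,25,14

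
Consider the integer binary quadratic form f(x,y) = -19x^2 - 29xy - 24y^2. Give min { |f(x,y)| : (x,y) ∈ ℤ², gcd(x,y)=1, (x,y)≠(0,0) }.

translate: b→-9 (≡29 mod 38), so (19,29,24)→(19,-9,14)
flip: (19,-9,14)→(14,9,19)
reduced (well bottom): (14,9,19) with a≤c, −a<b≤a
well minimum |f| = |-14| = 14 (negative-definite)

14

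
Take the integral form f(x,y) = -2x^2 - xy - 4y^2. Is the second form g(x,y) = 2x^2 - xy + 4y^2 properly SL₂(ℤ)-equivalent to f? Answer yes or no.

D₁ = -31, D₂ = -31
f is negative-definite; reduce −f:
−f: reduced (well bottom): (2,1,4) with a≤c, −a<b≤a
flip sign back: reduced form of f is (-2,-1,-4)
g: reduced (well bottom): (2,-1,4) with a≤c, −a<b≤a
reduced forms (-2, -1, -4) vs (2, -1, 4) ⇒ inequivalent

no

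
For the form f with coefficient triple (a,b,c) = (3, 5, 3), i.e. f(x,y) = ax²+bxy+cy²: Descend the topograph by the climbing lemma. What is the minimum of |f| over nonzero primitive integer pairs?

translate: b→-1 (≡5 mod 6), so (3,5,3)→(3,-1,1)
flip: (3,-1,1)→(1,1,3)
reduced (well bottom): (1,1,3) with a≤c, −a<b≤a
well minimum = a = 1

1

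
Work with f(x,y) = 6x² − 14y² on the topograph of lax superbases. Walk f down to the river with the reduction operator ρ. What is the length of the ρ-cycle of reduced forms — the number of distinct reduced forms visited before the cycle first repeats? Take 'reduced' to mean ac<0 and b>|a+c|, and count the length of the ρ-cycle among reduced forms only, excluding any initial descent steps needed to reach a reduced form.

D = 336, ⌊√D⌋ = 18
descent: ρ → (-14,0,6)
descent: ρ → (6,12,-8)  [lands on river]
river: ρ → (-8,4,10)
river: ρ → (10,16,-2)
river: ρ → (-2,16,10)
river: ρ → (10,4,-8)
river: ρ → (-8,12,6)
ρ-cycle length = 6 (tail of 2 descent steps not counted)

6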